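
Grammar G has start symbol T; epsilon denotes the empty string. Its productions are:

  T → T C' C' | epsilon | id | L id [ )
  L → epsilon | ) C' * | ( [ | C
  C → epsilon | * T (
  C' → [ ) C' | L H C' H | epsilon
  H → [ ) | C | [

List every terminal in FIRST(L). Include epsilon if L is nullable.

L → epsilon contributes epsilon.
L → ) C' * contributes {)}.
L → ( [ contributes {(}.
From L → C: add FIRST(C) = { *, epsilon } (including epsilon since C is nullable).
Union: FIRST(L) = { (, ), *, epsilon }.

{ (, ), *, epsilon }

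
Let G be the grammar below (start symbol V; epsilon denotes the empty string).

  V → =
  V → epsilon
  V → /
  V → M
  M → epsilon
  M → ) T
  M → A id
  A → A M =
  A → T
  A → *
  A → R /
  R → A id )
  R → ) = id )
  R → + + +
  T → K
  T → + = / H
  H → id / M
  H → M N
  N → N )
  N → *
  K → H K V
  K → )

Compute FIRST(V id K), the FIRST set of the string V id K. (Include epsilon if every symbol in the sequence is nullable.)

Add FIRST(V)\{epsilon} = { ), *, +, /, =, id }; V is nullable, continue.
id is a terminal; add {id} and stop.

{ ), *, +, /, =, id }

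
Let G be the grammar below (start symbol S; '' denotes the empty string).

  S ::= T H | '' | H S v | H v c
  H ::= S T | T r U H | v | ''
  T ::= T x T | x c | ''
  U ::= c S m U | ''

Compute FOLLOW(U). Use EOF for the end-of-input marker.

In H ::= T r U H: add FIRST(H)\{''} = { r, v, x }.
  Since H is nullable, also add FOLLOW(H) = { EOF, m, r, v, x }.
In U ::= c S m U: U is at the end, add FOLLOW(U) = { EOF, m, r, v, x }.
Union: FOLLOW(U) = { EOF, m, r, v, x }.

{ EOF, m, r, v, x }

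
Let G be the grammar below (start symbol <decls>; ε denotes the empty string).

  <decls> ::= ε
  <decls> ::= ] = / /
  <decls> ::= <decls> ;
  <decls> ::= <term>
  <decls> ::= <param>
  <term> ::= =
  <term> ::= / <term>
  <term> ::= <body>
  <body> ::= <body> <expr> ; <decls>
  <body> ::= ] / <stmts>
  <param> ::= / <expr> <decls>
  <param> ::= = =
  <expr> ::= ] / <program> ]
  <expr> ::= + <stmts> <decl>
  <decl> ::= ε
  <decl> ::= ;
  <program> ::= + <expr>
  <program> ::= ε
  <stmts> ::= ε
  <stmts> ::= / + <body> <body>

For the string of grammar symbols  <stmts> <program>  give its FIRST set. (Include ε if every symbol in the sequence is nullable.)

{ +, /, ε }

Add FIRST(<stmts>)\{ε} = { / }; <stmts> is nullable, continue.
Add FIRST(<program>)\{ε} = { + }; <program> is nullable, continue.
Every symbol is nullable, so include ε.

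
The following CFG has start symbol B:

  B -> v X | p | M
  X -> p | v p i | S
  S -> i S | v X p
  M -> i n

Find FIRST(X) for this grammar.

{ i, p, v }

X -> p contributes {p}.
X -> v p i contributes {v}.
From X -> S: add FIRST(S) = { i, v }.
Union: FIRST(X) = { i, p, v }.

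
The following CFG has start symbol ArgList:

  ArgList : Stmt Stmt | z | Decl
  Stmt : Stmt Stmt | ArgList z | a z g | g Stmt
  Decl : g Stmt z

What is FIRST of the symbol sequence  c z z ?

{ c }

c is a terminal; add {c} and stop.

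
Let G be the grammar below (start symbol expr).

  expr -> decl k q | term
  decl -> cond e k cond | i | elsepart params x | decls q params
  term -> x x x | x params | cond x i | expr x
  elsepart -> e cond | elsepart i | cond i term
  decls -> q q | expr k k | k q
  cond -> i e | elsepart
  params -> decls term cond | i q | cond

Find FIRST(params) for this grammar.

From params -> decls term cond: add FIRST(decls) = { e, i, k, q, x }.
params -> i q contributes {i}.
From params -> cond: add FIRST(cond) = { e, i }.
Union: FIRST(params) = { e, i, k, q, x }.

{ e, i, k, q, x }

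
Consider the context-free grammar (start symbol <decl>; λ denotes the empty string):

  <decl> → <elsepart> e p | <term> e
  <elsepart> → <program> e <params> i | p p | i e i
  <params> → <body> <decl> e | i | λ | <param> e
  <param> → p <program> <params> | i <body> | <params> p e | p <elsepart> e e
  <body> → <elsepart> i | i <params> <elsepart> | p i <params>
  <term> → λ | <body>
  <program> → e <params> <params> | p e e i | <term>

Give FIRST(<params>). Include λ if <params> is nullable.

From <params> → <body> <decl> e: add FIRST(<body>) = { e, i, p }.
<params> → i contributes {i}.
<params> → λ contributes λ.
From <params> → <param> e: add FIRST(<param>) = { e, i, p }.
Union: FIRST(<params>) = { e, i, p, λ }.

{ e, i, p, λ }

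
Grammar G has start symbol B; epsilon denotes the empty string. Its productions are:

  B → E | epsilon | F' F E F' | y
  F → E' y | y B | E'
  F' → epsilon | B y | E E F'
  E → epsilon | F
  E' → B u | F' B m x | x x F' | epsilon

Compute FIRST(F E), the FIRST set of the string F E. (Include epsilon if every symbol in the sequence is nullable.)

Add FIRST(F)\{epsilon} = { m, u, x, y }; F is nullable, continue.
Add FIRST(E)\{epsilon} = { m, u, x, y }; E is nullable, continue.
Every symbol is nullable, so include epsilon.

{ m, u, x, y, epsilon }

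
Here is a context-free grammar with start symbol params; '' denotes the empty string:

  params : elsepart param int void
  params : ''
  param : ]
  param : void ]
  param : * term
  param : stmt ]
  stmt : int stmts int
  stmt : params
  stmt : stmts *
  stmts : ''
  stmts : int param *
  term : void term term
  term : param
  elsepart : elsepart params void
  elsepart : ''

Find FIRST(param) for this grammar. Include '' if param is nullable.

{ *, ], int, void }

param : ] contributes {]}.
param : void ] contributes {void}.
param : * term contributes {*}.
From param : stmt ]: stmt nullable, take FIRST(stmt) ∪ {]} = { *, ], int, void }.
Union: FIRST(param) = { *, ], int, void }.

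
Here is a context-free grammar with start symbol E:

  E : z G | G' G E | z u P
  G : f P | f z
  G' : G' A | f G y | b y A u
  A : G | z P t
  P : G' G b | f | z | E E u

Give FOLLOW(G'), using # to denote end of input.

In E : G' G E: add FIRST(G E) = { f }.
In G' : G' A: add FIRST(A) = { f, z }.
In P : G' G b: add FIRST(G b) = { f }.
Union: FOLLOW(G') = { f, z }.

{ f, z }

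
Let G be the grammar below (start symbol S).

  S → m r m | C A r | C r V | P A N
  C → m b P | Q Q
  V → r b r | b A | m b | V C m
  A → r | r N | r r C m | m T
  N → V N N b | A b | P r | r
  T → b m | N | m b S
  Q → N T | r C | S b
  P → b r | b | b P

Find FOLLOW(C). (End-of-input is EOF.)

In S → C A r: add FIRST(A r) = { m, r }.
In S → C r V: add FIRST(r V) = { r }.
In V → V C m: add FIRST(m) = { m }.
In A → r r C m: add FIRST(m) = { m }.
In Q → r C: C is at the end, add FOLLOW(Q) = { b, m, r }.
Union: FOLLOW(C) = { b, m, r }.

{ b, m, r }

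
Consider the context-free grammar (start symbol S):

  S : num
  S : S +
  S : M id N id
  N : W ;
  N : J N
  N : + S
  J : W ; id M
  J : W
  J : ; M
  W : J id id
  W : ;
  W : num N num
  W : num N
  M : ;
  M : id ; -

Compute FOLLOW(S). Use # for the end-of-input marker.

S is the start symbol, so # ∈ FOLLOW(S).
In S : S +: add FIRST(+) = { + }.
In N : + S: S is at the end, add FOLLOW(N) = { +, ;, id, num }.
Union: FOLLOW(S) = { #, +, ;, id, num }.

{ #, +, ;, id, num }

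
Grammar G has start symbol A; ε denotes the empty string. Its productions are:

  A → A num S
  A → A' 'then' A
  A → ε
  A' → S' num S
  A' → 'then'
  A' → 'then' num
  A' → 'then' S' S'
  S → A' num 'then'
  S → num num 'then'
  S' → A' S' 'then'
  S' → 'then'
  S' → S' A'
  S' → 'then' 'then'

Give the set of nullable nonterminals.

Directly nullable (have an ε-production): A.
No other nonterminal has a production whose RHS symbols are all nullable.

{ A }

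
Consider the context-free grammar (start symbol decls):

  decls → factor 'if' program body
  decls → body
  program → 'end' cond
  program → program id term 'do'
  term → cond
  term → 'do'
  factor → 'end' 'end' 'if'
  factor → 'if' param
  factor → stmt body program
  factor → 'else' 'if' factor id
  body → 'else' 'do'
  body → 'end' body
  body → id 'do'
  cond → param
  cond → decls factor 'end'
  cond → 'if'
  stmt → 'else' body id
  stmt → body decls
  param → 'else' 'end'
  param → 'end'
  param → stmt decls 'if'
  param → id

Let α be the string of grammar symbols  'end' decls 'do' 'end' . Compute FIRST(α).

'end' is a terminal; add {'end'} and stop.

{ 'end' }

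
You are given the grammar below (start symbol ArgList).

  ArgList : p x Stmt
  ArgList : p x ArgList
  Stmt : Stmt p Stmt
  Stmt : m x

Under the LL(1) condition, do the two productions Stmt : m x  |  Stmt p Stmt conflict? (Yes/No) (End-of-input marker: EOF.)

Yes

FIRST(m x) = { m } and FIRST(Stmt p Stmt) = { m }.
Both contain m, so the two alternatives are not disjoint — LL(1) conflict.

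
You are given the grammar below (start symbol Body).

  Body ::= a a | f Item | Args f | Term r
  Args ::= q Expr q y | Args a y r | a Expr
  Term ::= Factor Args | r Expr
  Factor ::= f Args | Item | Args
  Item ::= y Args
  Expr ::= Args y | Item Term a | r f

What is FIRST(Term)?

From Term ::= Factor Args: add FIRST(Factor) = { a, f, q, y }.
Term ::= r Expr contributes {r}.
Union: FIRST(Term) = { a, f, q, r, y }.

{ a, f, q, r, y }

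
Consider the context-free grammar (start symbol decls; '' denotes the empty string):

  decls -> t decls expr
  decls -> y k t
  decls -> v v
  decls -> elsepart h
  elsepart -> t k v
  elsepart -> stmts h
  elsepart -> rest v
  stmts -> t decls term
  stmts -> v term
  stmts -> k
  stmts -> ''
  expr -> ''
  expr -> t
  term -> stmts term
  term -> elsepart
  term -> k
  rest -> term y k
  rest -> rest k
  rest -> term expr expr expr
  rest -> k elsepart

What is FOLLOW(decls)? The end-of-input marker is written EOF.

decls is the start symbol, so EOF ∈ FOLLOW(decls).
In decls -> t decls expr: add FIRST(expr)\{''} = { t }.
  Since expr is nullable, also add FOLLOW(decls) = { EOF, h, k, t, v }.
In stmts -> t decls term: add FIRST(term) = { h, k, t, v }.
Union: FOLLOW(decls) = { EOF, h, k, t, v }.

{ EOF, h, k, t, v }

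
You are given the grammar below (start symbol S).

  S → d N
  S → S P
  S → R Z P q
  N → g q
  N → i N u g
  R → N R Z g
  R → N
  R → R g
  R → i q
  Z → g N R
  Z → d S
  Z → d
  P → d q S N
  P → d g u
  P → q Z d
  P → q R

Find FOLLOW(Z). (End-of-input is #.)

{ d, g, q }

In S → R Z P q: add FIRST(P q) = { d, q }.
In R → N R Z g: add FIRST(g) = { g }.
In P → q Z d: add FIRST(d) = { d }.
Union: FOLLOW(Z) = { d, g, q }.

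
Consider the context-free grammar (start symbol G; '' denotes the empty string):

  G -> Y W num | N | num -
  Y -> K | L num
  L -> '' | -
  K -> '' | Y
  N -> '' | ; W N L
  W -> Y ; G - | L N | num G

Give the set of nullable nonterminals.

{ G, K, L, N, W, Y }

Directly nullable (have an ''-production): L, K, N.
G -> N with every symbol nullable, so G is nullable.
Y -> K with every symbol nullable, so Y is nullable.
W -> L N with every symbol nullable, so W is nullable.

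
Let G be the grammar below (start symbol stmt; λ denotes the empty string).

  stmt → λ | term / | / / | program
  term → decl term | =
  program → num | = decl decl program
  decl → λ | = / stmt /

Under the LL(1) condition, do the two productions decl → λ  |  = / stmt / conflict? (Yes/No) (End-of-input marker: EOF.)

Yes

FIRST(λ) = { λ } and FIRST(= / stmt /) = { = }.
The first alternative is nullable and FOLLOW(decl) = { =, num } shares = with FIRST of the second — conflict.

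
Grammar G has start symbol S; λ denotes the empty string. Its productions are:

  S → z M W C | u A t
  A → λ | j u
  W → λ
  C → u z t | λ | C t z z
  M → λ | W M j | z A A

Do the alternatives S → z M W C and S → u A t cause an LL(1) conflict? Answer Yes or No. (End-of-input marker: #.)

No

FIRST(z M W C) = { z } and FIRST(u A t) = { u }.
The FIRST sets are disjoint and neither alternative is nullable — no conflict.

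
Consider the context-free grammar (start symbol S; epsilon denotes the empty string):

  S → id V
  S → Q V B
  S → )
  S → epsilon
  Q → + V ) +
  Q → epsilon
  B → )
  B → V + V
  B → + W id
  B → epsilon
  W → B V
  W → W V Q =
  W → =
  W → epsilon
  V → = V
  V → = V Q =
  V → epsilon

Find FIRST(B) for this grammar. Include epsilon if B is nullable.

{ ), +, =, epsilon }

B → ) contributes {)}.
From B → V + V: V nullable, take FIRST(V) ∪ {+} = { +, = }.
B → + W id contributes {+}.
B → epsilon contributes epsilon.
Union: FIRST(B) = { ), +, =, epsilon }.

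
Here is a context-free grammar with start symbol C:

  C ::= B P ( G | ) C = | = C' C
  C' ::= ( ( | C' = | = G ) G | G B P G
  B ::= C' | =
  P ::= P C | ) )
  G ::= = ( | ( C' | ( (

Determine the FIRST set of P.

From P ::= P C: add FIRST(P) = { ) }.
P ::= ) ) contributes {)}.
Union: FIRST(P) = { ) }.

{ ) }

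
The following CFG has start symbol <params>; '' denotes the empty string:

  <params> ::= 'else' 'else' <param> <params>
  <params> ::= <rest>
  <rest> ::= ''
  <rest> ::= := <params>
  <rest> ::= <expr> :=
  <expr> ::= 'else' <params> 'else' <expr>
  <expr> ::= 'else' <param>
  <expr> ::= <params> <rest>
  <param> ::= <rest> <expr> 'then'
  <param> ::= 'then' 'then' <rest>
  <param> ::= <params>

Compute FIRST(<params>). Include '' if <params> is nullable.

{ 'else', :=, '' }

<params> ::= 'else' 'else' <param> <params> contributes {'else'}.
From <params> ::= <rest>: add FIRST(<rest>) = { 'else', :=, '' } (including '' since <rest> is nullable).
Union: FIRST(<params>) = { 'else', :=, '' }.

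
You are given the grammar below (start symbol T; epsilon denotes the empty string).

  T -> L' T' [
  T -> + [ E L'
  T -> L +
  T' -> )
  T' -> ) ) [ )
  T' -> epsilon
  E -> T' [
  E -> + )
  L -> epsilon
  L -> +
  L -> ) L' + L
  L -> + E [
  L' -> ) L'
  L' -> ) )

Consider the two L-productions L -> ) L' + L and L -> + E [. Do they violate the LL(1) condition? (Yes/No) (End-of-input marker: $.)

No

FIRST() L' + L) = { ) } and FIRST(+ E [) = { + }.
The FIRST sets are disjoint and neither alternative is nullable — no conflict.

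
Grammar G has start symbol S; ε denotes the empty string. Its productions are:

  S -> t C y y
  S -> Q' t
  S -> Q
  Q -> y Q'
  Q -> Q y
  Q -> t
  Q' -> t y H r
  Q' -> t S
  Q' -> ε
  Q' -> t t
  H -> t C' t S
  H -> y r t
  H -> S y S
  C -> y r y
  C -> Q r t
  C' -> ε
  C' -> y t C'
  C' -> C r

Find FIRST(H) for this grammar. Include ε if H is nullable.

H -> t C' t S contributes {t}.
H -> y r t contributes {y}.
From H -> S y S: add FIRST(S) = { t, y }.
Union: FIRST(H) = { t, y }.

{ t, y }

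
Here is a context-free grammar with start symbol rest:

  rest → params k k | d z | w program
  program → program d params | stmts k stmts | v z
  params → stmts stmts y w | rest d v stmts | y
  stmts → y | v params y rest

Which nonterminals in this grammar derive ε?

No nonterminal has an empty production or an RHS whose symbols are all nullable.

{ } (none)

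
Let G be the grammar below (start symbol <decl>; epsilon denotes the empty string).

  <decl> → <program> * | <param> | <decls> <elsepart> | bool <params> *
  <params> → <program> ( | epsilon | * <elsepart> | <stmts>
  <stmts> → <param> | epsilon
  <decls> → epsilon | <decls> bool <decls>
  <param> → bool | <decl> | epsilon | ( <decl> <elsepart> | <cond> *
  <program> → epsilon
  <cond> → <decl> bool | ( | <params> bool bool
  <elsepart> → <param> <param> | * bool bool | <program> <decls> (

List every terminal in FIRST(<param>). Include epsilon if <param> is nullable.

<param> → bool contributes {bool}.
From <param> → <decl>: add FIRST(<decl>) = { (, *, bool, epsilon } (including epsilon since <decl> is nullable).
<param> → epsilon contributes epsilon.
<param> → ( <decl> <elsepart> contributes {(}.
From <param> → <cond> *: add FIRST(<cond>) = { (, *, bool }.
Union: FIRST(<param>) = { (, *, bool, epsilon }.

{ (, *, bool, epsilon }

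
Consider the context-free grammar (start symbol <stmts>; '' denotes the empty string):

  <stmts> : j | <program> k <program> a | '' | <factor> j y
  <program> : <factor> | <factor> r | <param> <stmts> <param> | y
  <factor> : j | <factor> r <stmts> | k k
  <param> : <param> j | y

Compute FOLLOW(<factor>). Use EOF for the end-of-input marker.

{ a, j, k, r }

In <stmts> : <factor> j y: add FIRST(j y) = { j }.
In <program> : <factor>: <factor> is at the end, add FOLLOW(<program>) = { a, k }.
In <program> : <factor> r: add FIRST(r) = { r }.
In <factor> : <factor> r <stmts>: add FIRST(r <stmts>) = { r }.
Union: FOLLOW(<factor>) = { a, j, k, r }.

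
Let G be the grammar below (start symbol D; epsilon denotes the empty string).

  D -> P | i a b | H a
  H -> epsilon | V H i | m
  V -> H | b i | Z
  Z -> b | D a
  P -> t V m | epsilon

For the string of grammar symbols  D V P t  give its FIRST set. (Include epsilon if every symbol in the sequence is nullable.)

{ a, b, i, m, t }

Add FIRST(D)\{epsilon} = { a, b, i, m, t }; D is nullable, continue.
Add FIRST(V)\{epsilon} = { a, b, i, m, t }; V is nullable, continue.
Add FIRST(P)\{epsilon} = { t }; P is nullable, continue.
t is a terminal; add {t} and stop.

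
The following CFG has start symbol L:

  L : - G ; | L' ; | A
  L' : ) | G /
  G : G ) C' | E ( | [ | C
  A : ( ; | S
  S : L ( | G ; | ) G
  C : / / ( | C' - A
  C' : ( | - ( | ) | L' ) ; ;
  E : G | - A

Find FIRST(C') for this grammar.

C' : ( contributes {(}.
C' : - ( contributes {-}.
C' : ) contributes {)}.
From C' : L' ) ; ;: add FIRST(L') = { (, ), -, /, [ }.
Union: FIRST(C') = { (, ), -, /, [ }.

{ (, ), -, /, [ }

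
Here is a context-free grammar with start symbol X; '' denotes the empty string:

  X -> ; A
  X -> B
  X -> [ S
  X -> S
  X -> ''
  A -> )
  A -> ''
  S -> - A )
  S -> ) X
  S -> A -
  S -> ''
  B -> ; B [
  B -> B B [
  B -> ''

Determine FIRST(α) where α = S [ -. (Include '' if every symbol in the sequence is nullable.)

Add FIRST(S)\{''} = { ), - }; S is nullable, continue.
[ is a terminal; add {[} and stop.

{ ), -, [ }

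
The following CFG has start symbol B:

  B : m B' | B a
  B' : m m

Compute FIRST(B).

B : m B' contributes {m}.
From B : B a: add FIRST(B) = { m }.
Union: FIRST(B) = { m }.

{ m }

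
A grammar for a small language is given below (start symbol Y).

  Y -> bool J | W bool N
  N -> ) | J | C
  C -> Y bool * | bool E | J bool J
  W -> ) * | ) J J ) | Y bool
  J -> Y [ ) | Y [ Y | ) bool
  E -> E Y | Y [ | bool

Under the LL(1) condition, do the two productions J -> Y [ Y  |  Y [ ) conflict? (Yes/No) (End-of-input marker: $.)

Yes

FIRST(Y [ Y) = { ), bool } and FIRST(Y [ )) = { ), bool }.
Both contain ), so the two alternatives are not disjoint — LL(1) conflict.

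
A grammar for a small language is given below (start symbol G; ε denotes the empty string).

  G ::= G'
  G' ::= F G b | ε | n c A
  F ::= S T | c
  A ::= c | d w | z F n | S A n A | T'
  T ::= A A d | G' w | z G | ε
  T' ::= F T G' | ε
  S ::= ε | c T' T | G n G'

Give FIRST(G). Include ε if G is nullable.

{ b, c, d, n, w, z, ε }

From G ::= G': add FIRST(G') = { b, c, d, n, w, z, ε } (including ε since G' is nullable).
Union: FIRST(G) = { b, c, d, n, w, z, ε }.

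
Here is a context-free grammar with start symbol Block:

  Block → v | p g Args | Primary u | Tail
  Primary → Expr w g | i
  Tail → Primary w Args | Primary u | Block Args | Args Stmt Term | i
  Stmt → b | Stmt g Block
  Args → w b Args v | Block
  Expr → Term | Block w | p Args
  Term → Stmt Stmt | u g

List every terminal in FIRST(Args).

Args → w b Args v contributes {w}.
From Args → Block: add FIRST(Block) = { b, i, p, u, v, w }.
Union: FIRST(Args) = { b, i, p, u, v, w }.

{ b, i, p, u, v, w }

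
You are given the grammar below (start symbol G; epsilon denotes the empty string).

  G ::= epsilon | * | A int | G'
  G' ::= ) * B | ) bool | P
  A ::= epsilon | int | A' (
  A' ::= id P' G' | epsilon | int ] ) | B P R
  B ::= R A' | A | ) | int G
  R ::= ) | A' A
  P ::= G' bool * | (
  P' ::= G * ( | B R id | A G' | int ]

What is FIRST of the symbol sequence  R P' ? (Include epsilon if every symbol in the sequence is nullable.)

{ (, ), *, id, int }

Add FIRST(R)\{epsilon} = { (, ), id, int }; R is nullable, continue.
Add FIRST(P') = { (, ), *, id, int }; P' is not nullable, stop.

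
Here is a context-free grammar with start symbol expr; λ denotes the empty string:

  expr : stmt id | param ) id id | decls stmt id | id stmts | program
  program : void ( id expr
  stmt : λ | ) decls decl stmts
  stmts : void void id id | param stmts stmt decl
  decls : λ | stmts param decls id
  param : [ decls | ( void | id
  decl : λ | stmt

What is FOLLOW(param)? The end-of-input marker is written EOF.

In expr : param ) id id: add FIRST() id id) = { ) }.
In stmts : param stmts stmt decl: add FIRST(stmts stmt decl) = { (, [, id, void }.
In decls : stmts param decls id: add FIRST(decls id) = { (, [, id, void }.
Union: FOLLOW(param) = { (, ), [, id, void }.

{ (, ), [, id, void }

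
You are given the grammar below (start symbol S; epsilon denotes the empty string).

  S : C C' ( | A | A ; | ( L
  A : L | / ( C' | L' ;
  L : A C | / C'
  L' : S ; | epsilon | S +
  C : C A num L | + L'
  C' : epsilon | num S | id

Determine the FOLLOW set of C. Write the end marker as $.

In S : C C' (: add FIRST(C' () = { (, id, num }.
In L : A C: C is at the end, add FOLLOW(L) = { $, (, +, /, ;, id, num }.
In C : C A num L: add FIRST(A num L) = { (, +, /, ; }.
Union: FOLLOW(C) = { $, (, +, /, ;, id, num }.

{ $, (, +, /, ;, id, num }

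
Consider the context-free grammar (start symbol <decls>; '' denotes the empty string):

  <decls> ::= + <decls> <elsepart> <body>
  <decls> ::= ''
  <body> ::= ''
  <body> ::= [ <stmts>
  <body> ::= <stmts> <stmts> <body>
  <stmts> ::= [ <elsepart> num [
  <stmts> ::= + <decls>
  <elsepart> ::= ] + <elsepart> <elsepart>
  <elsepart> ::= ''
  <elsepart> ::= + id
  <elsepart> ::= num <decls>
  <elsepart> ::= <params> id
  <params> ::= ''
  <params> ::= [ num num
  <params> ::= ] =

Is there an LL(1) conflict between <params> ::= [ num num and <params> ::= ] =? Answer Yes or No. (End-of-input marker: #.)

No

FIRST([ num num) = { [ } and FIRST(] =) = { ] }.
The FIRST sets are disjoint and neither alternative is nullable — no conflict.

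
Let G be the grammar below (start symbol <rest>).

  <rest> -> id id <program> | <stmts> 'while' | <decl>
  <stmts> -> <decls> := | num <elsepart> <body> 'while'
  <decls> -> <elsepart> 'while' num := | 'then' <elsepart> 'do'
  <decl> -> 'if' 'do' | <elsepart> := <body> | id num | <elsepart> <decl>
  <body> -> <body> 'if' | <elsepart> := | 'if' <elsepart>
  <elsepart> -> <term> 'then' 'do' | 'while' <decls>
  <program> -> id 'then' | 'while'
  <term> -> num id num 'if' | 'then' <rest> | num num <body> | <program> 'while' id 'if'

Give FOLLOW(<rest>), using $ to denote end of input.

<rest> is the start symbol, so $ ∈ FOLLOW(<rest>).
In <term> -> 'then' <rest>: <rest> is at the end, add FOLLOW(<term>) = { 'then' }.
Union: FOLLOW(<rest>) = { $, 'then' }.

{ $, 'then' }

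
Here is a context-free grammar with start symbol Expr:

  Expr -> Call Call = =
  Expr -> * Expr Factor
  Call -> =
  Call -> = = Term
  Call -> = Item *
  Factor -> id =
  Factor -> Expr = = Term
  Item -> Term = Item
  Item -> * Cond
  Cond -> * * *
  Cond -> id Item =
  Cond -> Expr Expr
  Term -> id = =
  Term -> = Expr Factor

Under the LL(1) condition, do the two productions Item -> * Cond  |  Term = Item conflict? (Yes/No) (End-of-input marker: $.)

No

FIRST(* Cond) = { * } and FIRST(Term = Item) = { =, id }.
The FIRST sets are disjoint and neither alternative is nullable — no conflict.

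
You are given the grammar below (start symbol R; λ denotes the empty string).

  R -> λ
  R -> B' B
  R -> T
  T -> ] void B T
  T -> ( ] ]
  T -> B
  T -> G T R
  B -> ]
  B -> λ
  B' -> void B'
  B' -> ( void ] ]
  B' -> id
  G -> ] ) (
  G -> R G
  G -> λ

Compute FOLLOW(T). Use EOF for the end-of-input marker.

{ EOF, (, ], id, void }

In R -> T: T is at the end, add FOLLOW(R) = { EOF, (, ], id, void }.
In T -> ] void B T: T is at the end, add FOLLOW(T) = { EOF, (, ], id, void }.
In T -> G T R: add FIRST(R)\{λ} = { (, ], id, void }.
  Since R is nullable, also add FOLLOW(T) = { EOF, (, ], id, void }.
Union: FOLLOW(T) = { EOF, (, ], id, void }.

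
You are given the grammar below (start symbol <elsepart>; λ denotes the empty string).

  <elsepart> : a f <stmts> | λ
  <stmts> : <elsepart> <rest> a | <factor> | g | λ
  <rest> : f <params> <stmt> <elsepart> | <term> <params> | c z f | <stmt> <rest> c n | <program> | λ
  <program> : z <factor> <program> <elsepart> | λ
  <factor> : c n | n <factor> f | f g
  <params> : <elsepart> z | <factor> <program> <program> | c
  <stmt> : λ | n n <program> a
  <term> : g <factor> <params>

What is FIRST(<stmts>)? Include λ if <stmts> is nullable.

From <stmts> : <elsepart> <rest> a: <elsepart>, <rest> nullable, take FIRST(<elsepart>) ∪ FIRST(<rest>) ∪ {a} = { a, c, f, g, n, z }.
From <stmts> : <factor>: add FIRST(<factor>) = { c, f, n }.
<stmts> : g contributes {g}.
<stmts> : λ contributes λ.
Union: FIRST(<stmts>) = { a, c, f, g, n, z, λ }.

{ a, c, f, g, n, z, λ }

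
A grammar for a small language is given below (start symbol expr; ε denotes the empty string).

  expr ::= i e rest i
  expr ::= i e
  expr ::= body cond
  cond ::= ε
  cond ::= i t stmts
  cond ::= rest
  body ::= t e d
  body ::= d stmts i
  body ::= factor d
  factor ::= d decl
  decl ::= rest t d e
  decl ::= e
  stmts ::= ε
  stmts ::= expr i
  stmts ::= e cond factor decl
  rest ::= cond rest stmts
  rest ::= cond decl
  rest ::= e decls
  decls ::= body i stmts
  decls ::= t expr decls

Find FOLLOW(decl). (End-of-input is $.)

In factor ::= d decl: decl is at the end, add FOLLOW(factor) = { d, e, i }.
In stmts ::= e cond factor decl: decl is at the end, add FOLLOW(stmts) = { $, d, e, i, t }.
In rest ::= cond decl: decl is at the end, add FOLLOW(rest) = { $, d, e, i, t }.
Union: FOLLOW(decl) = { $, d, e, i, t }.

{ $, d, e, i, t }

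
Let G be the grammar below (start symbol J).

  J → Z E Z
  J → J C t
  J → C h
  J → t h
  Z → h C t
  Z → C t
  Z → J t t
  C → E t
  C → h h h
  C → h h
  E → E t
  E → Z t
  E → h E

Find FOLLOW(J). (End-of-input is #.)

{ #, h, t }

J is the start symbol, so # ∈ FOLLOW(J).
In J → J C t: add FIRST(C t) = { h, t }.
In Z → J t t: add FIRST(t t) = { t }.
Union: FOLLOW(J) = { #, h, t }.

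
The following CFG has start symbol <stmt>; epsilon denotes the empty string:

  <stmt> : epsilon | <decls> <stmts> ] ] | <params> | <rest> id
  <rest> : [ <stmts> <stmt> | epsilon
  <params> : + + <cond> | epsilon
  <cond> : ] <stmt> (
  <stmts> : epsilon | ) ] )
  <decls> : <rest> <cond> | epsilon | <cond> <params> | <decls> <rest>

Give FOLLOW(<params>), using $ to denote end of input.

In <stmt> : <params>: <params> is at the end, add FOLLOW(<stmt>) = { $, (, ), [, ], id }.
In <decls> : <cond> <params>: <params> is at the end, add FOLLOW(<decls>) = { ), [, ] }.
Union: FOLLOW(<params>) = { $, (, ), [, ], id }.

{ $, (, ), [, ], id }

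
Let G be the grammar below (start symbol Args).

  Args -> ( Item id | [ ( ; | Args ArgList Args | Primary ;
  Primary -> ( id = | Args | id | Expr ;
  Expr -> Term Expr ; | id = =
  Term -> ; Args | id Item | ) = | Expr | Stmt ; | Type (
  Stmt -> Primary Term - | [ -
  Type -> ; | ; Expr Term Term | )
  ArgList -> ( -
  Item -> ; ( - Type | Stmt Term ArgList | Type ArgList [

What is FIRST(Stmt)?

{ (, ), ;, [, id }

From Stmt -> Primary Term -: add FIRST(Primary) = { (, ), ;, [, id }.
Stmt -> [ - contributes {[}.
Union: FIRST(Stmt) = { (, ), ;, [, id }.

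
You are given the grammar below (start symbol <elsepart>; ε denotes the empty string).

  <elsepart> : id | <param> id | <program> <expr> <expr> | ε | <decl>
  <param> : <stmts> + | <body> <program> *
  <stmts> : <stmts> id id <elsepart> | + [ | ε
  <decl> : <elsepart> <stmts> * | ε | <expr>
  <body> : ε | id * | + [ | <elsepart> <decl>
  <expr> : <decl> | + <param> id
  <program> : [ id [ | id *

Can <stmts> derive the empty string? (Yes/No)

Yes

<stmts> has an ε-production, so <stmts> ⇒ ε.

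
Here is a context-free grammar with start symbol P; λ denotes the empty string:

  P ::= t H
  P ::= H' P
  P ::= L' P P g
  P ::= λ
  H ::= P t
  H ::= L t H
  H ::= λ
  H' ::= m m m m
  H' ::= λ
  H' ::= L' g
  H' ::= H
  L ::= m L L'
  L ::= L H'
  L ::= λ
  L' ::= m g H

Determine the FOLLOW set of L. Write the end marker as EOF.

{ m, t }

In H ::= L t H: add FIRST(t H) = { t }.
In L ::= m L L': add FIRST(L') = { m }.
In L ::= L H': add FIRST(H')\{λ} = { m, t }.
  Since H' is nullable, also add FOLLOW(L) = { m, t }.
Union: FOLLOW(L) = { m, t }.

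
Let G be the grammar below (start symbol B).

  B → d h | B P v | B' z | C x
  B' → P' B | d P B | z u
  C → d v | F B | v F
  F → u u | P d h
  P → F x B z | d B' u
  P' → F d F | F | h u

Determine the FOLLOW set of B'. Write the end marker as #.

{ u, z }

In B → B' z: add FIRST(z) = { z }.
In P → d B' u: add FIRST(u) = { u }.
Union: FOLLOW(B') = { u, z }.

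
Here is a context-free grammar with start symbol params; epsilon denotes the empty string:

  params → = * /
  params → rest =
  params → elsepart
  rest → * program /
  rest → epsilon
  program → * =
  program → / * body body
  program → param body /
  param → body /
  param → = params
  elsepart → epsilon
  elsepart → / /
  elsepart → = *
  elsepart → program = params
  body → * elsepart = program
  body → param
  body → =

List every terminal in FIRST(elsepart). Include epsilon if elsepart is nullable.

{ *, /, =, epsilon }

elsepart → epsilon contributes epsilon.
elsepart → / / contributes {/}.
elsepart → = * contributes {=}.
From elsepart → program = params: add FIRST(program) = { *, /, = }.
Union: FIRST(elsepart) = { *, /, =, epsilon }.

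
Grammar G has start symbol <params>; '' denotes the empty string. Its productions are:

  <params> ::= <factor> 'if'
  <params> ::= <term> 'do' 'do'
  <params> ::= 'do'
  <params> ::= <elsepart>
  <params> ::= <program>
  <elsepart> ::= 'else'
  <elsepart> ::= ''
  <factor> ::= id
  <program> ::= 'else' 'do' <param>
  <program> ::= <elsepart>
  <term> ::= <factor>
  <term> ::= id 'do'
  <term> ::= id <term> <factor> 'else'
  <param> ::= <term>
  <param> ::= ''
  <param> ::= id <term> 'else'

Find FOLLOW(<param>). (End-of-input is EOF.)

{ EOF }

In <program> ::= 'else' 'do' <param>: <param> is at the end, add FOLLOW(<program>) = { EOF }.
Union: FOLLOW(<param>) = { EOF }.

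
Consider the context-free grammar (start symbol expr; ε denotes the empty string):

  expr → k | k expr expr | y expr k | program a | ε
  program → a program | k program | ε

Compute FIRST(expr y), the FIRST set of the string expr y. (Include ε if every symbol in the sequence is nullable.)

Add FIRST(expr)\{ε} = { a, k, y }; expr is nullable, continue.
y is a terminal; add {y} and stop.

{ a, k, y }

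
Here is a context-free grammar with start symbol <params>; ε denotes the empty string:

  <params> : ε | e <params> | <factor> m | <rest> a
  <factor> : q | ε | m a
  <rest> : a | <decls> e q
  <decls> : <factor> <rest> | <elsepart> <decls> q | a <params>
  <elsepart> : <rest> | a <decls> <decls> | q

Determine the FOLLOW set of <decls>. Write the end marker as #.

{ a, e, m, q }

In <rest> : <decls> e q: add FIRST(e q) = { e }.
In <decls> : <elsepart> <decls> q: add FIRST(q) = { q }.
In <elsepart> : a <decls> <decls>: add FIRST(<decls>) = { a, m, q }.
In <elsepart> : a <decls> <decls>: <decls> is at the end, add FOLLOW(<elsepart>) = { a, m, q }.
Union: FOLLOW(<decls>) = { a, e, m, q }.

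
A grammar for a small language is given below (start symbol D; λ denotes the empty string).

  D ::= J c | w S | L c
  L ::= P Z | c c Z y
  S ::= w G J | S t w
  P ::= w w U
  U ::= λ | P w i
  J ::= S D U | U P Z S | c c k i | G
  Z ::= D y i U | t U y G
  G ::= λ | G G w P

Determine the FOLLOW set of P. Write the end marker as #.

In L ::= P Z: add FIRST(Z) = { c, t, w }.
In U ::= P w i: add FIRST(w i) = { w }.
In J ::= U P Z S: add FIRST(Z S) = { c, t, w }.
In G ::= G G w P: P is at the end, add FOLLOW(G) = { #, c, t, w, y }.
Union: FOLLOW(P) = { #, c, t, w, y }.

{ #, c, t, w, y }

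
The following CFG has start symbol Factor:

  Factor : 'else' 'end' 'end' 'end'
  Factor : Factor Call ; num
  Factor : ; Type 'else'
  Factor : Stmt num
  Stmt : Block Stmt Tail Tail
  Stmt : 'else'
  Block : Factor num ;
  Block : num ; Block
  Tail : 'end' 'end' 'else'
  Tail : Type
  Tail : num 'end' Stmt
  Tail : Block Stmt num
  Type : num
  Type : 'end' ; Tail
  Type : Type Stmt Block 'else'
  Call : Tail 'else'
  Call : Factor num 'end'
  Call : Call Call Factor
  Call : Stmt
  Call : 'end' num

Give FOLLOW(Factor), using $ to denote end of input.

{ $, 'else', 'end', ;, num }

Factor is the start symbol, so $ ∈ FOLLOW(Factor).
In Factor : Factor Call ; num: add FIRST(Call ; num) = { 'else', 'end', ;, num }.
In Block : Factor num ;: add FIRST(num ;) = { num }.
In Call : Factor num 'end': add FIRST(num 'end') = { num }.
In Call : Call Call Factor: Factor is at the end, add FOLLOW(Call) = { 'else', 'end', ;, num }.
Union: FOLLOW(Factor) = { $, 'else', 'end', ;, num }.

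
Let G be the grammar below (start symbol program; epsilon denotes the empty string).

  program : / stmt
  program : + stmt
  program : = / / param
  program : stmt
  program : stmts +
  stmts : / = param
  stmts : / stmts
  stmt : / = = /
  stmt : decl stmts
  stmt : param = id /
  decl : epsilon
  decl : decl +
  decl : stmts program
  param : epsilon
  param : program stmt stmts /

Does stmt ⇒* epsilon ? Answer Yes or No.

Nullable nonterminals: decl, param.
No production of stmt has an RHS whose symbols are all nullable, so stmt is not nullable.

No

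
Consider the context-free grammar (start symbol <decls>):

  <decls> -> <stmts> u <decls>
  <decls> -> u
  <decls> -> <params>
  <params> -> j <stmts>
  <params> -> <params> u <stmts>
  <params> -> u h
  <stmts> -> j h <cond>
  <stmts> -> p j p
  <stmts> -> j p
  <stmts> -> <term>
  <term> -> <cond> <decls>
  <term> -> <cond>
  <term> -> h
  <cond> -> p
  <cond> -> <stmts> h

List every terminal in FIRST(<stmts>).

{ h, j, p }

<stmts> -> j h <cond> contributes {j}.
<stmts> -> p j p contributes {p}.
<stmts> -> j p contributes {j}.
From <stmts> -> <term>: add FIRST(<term>) = { h, j, p }.
Union: FIRST(<stmts>) = { h, j, p }.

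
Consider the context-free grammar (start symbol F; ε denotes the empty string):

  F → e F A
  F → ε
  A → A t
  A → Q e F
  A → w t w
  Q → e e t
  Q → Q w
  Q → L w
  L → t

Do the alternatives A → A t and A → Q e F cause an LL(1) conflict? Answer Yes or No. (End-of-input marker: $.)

Yes

FIRST(A t) = { e, t, w } and FIRST(Q e F) = { e, t }.
Both contain e, so the two alternatives are not disjoint — LL(1) conflict.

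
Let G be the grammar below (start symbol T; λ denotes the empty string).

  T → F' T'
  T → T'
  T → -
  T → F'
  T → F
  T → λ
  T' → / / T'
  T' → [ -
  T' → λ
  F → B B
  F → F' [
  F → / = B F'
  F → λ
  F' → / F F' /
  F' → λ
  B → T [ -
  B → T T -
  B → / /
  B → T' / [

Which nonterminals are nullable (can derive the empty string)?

Directly nullable (have an λ-production): T, T', F, F'.
No other nonterminal has a production whose RHS symbols are all nullable.

{ F, F', T, T' }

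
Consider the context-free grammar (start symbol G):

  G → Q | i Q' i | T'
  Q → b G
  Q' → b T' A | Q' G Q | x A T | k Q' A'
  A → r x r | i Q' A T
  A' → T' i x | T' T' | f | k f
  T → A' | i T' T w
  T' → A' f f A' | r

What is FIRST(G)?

From G → Q: add FIRST(Q) = { b }.
G → i Q' i contributes {i}.
From G → T': add FIRST(T') = { f, k, r }.
Union: FIRST(G) = { b, f, i, k, r }.

{ b, f, i, k, r }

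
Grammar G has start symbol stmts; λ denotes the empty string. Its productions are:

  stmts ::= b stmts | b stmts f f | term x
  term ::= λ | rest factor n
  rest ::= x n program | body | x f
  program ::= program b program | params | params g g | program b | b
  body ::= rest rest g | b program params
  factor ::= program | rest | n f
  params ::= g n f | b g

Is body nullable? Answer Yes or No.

No

Nullable nonterminals: term.
No production of body has an RHS whose symbols are all nullable, so body is not nullable.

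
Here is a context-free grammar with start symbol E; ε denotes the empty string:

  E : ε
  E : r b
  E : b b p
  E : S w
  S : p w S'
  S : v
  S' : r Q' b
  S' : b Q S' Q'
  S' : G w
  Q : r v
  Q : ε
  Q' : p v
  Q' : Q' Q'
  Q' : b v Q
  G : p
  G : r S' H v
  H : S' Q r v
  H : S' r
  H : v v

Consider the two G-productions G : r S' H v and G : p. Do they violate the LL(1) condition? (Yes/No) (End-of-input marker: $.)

FIRST(r S' H v) = { r } and FIRST(p) = { p }.
The FIRST sets are disjoint and neither alternative is nullable — no conflict.

No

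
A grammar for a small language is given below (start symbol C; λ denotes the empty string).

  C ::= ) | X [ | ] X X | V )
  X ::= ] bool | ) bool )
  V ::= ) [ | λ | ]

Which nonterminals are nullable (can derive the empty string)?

{ V }

Directly nullable (have an λ-production): V.
No other nonterminal has a production whose RHS symbols are all nullable.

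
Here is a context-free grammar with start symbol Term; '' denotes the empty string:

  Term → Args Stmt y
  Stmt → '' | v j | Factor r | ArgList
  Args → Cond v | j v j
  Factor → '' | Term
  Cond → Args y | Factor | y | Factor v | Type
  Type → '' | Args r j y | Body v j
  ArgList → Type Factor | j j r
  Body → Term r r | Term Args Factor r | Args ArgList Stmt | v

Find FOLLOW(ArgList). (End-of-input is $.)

{ j, r, v, y }

In Stmt → ArgList: ArgList is at the end, add FOLLOW(Stmt) = { v, y }.
In Body → Args ArgList Stmt: add FIRST(Stmt)\{''} = { j, r, v, y }.
  Since Stmt is nullable, also add FOLLOW(Body) = { v }.
Union: FOLLOW(ArgList) = { j, r, v, y }.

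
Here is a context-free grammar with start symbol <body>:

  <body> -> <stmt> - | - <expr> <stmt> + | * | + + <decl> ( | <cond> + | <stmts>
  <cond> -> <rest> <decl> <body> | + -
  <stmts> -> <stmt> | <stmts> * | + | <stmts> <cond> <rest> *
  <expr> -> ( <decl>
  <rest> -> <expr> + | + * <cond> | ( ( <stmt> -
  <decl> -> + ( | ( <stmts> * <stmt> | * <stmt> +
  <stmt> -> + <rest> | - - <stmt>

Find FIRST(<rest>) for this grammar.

{ (, + }

From <rest> -> <expr> +: add FIRST(<expr>) = { ( }.
<rest> -> + * <cond> contributes {+}.
<rest> -> ( ( <stmt> - contributes {(}.
Union: FIRST(<rest>) = { (, + }.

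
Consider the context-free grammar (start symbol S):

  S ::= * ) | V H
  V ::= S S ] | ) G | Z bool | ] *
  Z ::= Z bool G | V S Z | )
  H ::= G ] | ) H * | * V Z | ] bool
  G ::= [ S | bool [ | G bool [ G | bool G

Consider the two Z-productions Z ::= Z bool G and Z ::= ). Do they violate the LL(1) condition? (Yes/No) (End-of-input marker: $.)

Yes

FIRST(Z bool G) = { ), *, ] } and FIRST()) = { ) }.
Both contain ), so the two alternatives are not disjoint — LL(1) conflict.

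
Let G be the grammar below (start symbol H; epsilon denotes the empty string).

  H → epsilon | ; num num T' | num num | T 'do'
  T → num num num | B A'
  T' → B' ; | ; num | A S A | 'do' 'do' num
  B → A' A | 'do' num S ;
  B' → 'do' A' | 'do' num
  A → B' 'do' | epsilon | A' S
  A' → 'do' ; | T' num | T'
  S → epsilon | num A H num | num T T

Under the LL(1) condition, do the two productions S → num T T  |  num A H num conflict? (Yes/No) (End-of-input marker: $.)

Yes

FIRST(num T T) = { num } and FIRST(num A H num) = { num }.
Both contain num, so the two alternatives are not disjoint — LL(1) conflict.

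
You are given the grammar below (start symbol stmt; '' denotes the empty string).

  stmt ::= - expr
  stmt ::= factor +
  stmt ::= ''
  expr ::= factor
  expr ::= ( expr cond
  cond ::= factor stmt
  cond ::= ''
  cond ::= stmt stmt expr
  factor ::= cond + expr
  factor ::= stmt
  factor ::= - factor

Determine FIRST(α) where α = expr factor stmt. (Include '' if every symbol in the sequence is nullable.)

Add FIRST(expr)\{''} = { (, +, - }; expr is nullable, continue.
Add FIRST(factor)\{''} = { (, +, - }; factor is nullable, continue.
Add FIRST(stmt)\{''} = { (, +, - }; stmt is nullable, continue.
Every symbol is nullable, so include ''.

{ (, +, -, '' }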